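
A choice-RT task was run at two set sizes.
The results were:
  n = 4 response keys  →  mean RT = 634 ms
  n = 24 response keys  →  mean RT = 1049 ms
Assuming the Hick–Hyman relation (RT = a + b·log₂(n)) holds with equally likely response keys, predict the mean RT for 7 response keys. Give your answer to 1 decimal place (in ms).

763.6 ms

Solve the two-equation system in a and b:
  b = (1049 − 634) / (log₂ 24 − log₂ 4) = 415 / (4.5850 − 2) = 160.544 ms/bit
  a = 634 − 160.544 × 2 = 312.912 ms
Then RT(7) = 312.912 + 160.544 × log₂ 7 = 312.912 + 160.544 × 2.8074 ≈ 763.616 ms.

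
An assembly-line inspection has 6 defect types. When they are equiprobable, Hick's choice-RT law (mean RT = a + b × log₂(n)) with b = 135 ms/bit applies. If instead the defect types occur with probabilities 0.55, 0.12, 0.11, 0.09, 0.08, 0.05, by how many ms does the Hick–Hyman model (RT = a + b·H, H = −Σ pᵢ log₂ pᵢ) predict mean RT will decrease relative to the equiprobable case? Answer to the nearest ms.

77 ms

Equiprobable entropy H₀ = log₂ 6 = 2.5850 bits.
Skewed entropy H = −Σ pᵢ log₂ pᵢ = 2.0120 bits.
ΔRT = b·(H₀ − H) = 135 × 0.5730 = 77.35 ms.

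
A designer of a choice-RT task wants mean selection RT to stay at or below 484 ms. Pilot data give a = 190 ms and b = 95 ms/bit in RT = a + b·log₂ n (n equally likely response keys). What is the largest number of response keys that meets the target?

8

Set 190 + 95·log₂ n ≤ 484 → log₂ n ≤ (484 − 190)/95 = 3.0947.
So n ≤ 2^3.0947 = 8.543; the largest integer n is 8.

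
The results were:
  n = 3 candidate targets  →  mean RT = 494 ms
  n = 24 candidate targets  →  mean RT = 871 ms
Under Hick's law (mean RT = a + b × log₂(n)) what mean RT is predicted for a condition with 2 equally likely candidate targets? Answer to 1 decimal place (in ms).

420.5 ms

Fit slope and intercept:
  b = (871 − 494) / (log₂ 24 − log₂ 3) = 377 / (4.5850 − 1.5850) = 125.667 ms/bit
  a = 494 − 125.667 × 1.5850 = 294.823 ms
Then RT(2) = 294.823 + 125.667 × log₂ 2 = 294.823 + 125.667 × 1 ≈ 420.490 ms.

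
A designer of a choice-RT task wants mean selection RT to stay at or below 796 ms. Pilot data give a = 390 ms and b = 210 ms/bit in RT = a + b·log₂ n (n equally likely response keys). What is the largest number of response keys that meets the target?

3

210·log₂ n ≤ 796 − 390 = 406, giving log₂ n ≤ 1.9333 and n ≤ 3.819. The largest whole number is 3.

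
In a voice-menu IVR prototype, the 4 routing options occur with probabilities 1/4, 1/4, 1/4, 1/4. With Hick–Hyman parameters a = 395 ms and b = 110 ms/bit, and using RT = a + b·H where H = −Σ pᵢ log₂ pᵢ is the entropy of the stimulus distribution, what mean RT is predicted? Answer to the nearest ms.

615 ms

Each term −pᵢ log₂ pᵢ: 0.25·2 + 0.25·2 + 0.25·2 + 0.25·2; summed, H = 2.000 bits.
Mean RT = a + bH = 395 + 110·2.000 = 615.00 ms.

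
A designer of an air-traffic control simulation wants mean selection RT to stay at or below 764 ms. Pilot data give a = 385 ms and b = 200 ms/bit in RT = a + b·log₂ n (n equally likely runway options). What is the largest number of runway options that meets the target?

3

Information budget: (764 − 385)/200 = 1.8950 bits, so n ≤ 2^1.8950 = 3.719 → at most 3.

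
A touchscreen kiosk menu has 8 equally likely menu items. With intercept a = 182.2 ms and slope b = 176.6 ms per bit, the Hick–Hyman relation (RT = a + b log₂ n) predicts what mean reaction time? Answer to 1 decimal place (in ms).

log₂(8) = 3 bits, so RT = 182.2 + 176.6 × 3 ≈ 712.000 ms.

712.0 ms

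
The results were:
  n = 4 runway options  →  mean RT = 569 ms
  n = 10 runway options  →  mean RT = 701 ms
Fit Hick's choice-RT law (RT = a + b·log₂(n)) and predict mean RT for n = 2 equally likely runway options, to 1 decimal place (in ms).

RT is linear in log₂ n, so two points fix the line:
  b = (701 − 569) / (log₂ 10 − log₂ 4) = 132 / (3.3219 − 2) = 99.854 ms/bit
  a = 569 − 99.854 × 2 = 369.292 ms
Then RT(2) = 369.292 + 99.854 × log₂ 2 = 369.292 + 99.854 × 1 ≈ 469.146 ms.

469.1 ms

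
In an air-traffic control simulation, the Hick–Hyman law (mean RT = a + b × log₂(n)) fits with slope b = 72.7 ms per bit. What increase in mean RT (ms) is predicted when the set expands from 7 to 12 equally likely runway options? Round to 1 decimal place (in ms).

The intercept a cancels: ΔRT = b·(log₂ n₂ − log₂ n₁) = b·log₂(n₂/n₁).
log₂(12) − log₂(7) = 3.5850 − 2.8074 = 0.7776.
ΔRT = 72.7 × 0.7776 = 56.532 ms.

56.5 ms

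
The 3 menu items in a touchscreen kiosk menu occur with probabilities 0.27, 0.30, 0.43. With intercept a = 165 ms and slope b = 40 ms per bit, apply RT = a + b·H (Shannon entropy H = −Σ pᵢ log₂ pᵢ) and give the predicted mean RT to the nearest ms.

H = 0.27·log₂(1/0.27) + 0.30·log₂(1/0.30) + 0.43·log₂(1/0.43) = 1.5547 bits.
RT = 165 + 40 × 1.5547 = 227.19 ms.

227 ms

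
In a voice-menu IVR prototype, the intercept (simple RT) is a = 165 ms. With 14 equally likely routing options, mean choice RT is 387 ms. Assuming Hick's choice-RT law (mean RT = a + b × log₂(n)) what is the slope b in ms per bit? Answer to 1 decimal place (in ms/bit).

58.3 ms/bit

14 alternatives carry log₂ 14 = 3.8074 bits; the choice cost is 387 − 165 = 222 ms, so b = 222/3.8074 = 58.308 ms/bit.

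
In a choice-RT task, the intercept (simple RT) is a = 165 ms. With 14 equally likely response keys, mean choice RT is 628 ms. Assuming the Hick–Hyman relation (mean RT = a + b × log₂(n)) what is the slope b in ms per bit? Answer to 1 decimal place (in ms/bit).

121.6 ms/bit

b = (628 − 165) / log₂(14) = 463 / 3.8074 = 121.607 ms/bit.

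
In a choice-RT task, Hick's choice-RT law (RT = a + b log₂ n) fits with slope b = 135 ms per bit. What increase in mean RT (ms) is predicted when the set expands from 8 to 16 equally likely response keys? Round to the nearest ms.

135 ms

ΔRT = (a + b log₂ n₂) − (a + b log₂ n₁) = b·(log₂ n₂ − log₂ n₁).
log₂(16) − log₂(8) = log₂(16/8) = log₂(2) = 1.
ΔRT = 135 × 1.0000 = 135.000 ms.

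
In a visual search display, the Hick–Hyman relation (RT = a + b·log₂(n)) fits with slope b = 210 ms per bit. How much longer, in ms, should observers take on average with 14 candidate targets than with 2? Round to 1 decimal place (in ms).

589.5 ms

The intercept a cancels: ΔRT = b·(log₂ n₂ − log₂ n₁) = b·log₂(n₂/n₁).
log₂(14) − log₂(2) = 3.8074 − 1 = 2.8074.
ΔRT = 210 × 2.8074 = 589.545 ms.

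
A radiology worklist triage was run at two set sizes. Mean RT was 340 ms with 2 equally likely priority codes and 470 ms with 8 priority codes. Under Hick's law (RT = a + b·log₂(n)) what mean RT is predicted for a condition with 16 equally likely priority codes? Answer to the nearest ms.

Solve the two-equation system in a and b:
  b = (470 − 340) / (log₂ 8 − log₂ 2) = 130 / (3 − 1) = 65 ms/bit
  a = 340 − 65 × 1 = 275 ms
Then RT(16) = 275 + 65 × log₂ 16 = 275 + 65 × 4 ≈ 535.000 ms.

535 ms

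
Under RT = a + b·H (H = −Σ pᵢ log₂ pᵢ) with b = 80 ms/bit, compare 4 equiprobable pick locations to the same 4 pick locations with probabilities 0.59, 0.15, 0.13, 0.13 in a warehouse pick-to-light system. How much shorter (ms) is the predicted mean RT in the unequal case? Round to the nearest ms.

30 ms

Equiprobable entropy H₀ = log₂ 4 = 2.0000 bits.
Skewed entropy H = −Σ pᵢ log₂ pᵢ = 1.6249 bits.
ΔRT = b·(H₀ − H) = 80 × 0.3751 = 30.00 ms.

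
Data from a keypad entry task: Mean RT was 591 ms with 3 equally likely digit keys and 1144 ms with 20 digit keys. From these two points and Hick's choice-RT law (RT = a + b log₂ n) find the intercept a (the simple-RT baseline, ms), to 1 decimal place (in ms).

b = (RT₂ − RT₁)/(log₂ n₂ − log₂ n₁) = (1144 − 591)/(4.3219 − 1.5850) = 202.049 ms/bit.
Intercept: a = 591 − 202.049·log₂(3) = 270.761 ms.

270.8 ms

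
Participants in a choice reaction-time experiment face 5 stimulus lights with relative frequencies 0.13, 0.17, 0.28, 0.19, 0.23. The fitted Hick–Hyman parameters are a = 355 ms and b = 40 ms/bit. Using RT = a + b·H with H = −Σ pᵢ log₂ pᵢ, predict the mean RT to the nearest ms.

446 ms

Entropy contributions −pᵢ log₂ pᵢ: 0.3826, 0.4346, 0.5142, 0.4552, 0.4877; sum H = 2.2743 bits.
RT = a + bH = 355 + 40·2.2743 = 445.97 ms.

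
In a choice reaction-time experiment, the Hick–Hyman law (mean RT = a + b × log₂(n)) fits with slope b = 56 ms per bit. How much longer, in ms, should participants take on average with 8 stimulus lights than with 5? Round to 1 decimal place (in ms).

Only the slope matters, since a is common to both: ΔRT = b·log₂(n₂/n₁).
log₂(8) − log₂(5) = 3 − 2.3219 = 0.6781.
ΔRT = 56 × 0.6781 = 37.972 ms.

38.0 ms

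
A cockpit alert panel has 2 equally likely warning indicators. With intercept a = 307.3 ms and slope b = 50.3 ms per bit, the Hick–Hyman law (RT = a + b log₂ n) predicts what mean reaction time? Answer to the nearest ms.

log₂(2) = 1 bits, so RT = 307.3 + 50.3 × 1 ≈ 357.600 ms.

358 ms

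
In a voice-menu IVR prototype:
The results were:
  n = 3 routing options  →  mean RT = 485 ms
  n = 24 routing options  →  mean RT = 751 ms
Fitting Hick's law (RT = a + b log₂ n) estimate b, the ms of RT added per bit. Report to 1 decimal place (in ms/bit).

Slope: b = (751 − 485) / (log₂ 24 − log₂ 3) = 266/3.0000 = 88.667 ms/bit.

88.7 ms/bit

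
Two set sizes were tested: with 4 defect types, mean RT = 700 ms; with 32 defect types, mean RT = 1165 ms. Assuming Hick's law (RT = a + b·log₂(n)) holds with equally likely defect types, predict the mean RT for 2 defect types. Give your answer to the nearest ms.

545 ms

RT is linear in log₂ n, so two points fix the line:
  b = (1165 − 700) / (log₂ 32 − log₂ 4) = 465 / (5 − 2) = 155 ms/bit
  a = 700 − 155 × 2 = 390 ms
Then RT(2) = 390 + 155 × log₂ 2 = 390 + 155 × 1 ≈ 545.000 ms.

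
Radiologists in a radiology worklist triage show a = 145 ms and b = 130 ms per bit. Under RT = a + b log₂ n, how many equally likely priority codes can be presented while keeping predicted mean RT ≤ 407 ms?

130·log₂ n ≤ 407 − 145 = 262, giving log₂ n ≤ 2.0154 and n ≤ 4.043. The largest whole number is 4.

4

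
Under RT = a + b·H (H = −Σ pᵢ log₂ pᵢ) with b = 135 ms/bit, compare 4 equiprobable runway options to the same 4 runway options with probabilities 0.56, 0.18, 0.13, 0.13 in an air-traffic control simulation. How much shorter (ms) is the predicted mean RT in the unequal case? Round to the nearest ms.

The RT saving is b·ΔH. Equiprobable H₀ = log₂(4) = 2.0000 bits; with the given probabilities H = 1.6790 bits.
b·(H₀ − H) = 135 × (2.0000 − 1.6790) = 43.33 ms.

43 ms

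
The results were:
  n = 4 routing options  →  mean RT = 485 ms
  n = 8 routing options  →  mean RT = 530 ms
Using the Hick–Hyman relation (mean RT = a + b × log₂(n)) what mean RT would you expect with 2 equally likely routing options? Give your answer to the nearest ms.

440 ms

With log₂ n on the abscissa the relation is linear; from the two conditions:
  b = (530 − 485) / (log₂ 8 − log₂ 4) = 45 / (3 − 2) = 45 ms/bit
  a = 485 − 45 × 2 = 395 ms
Then RT(2) = 395 + 45 × log₂ 2 = 395 + 45 × 1 ≈ 440.000 ms.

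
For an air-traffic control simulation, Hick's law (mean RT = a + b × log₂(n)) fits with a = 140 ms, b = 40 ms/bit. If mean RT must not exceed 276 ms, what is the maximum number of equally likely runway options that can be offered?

Set 140 + 40·log₂ n ≤ 276 → log₂ n ≤ (276 − 140)/40 = 3.4000.
So n ≤ 2^3.4000 = 10.556; the largest integer n is 10.

10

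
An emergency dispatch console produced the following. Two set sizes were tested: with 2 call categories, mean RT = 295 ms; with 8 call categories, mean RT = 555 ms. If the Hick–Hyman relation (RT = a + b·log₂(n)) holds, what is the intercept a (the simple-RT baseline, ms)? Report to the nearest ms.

165 ms

Slope: b = (555 − 295) / (log₂ 8 − log₂ 2) = 260/2.0000 = 130 ms/bit.
a = RT₁ − b·log₂ n₁ = 295 − 130 × 1 = 165.000 ms.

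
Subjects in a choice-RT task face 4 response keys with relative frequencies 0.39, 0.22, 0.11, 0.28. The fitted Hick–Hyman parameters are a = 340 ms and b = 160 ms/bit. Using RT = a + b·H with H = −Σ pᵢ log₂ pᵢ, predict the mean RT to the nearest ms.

Entropy contributions −pᵢ log₂ pᵢ: 0.5298, 0.4806, 0.3503, 0.5142; sum H = 1.8749 bits.
RT = a + bH = 340 + 160·1.8749 = 639.98 ms.

640 ms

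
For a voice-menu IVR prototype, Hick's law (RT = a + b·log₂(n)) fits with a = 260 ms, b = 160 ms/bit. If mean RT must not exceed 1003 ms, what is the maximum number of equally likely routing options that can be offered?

Set 260 + 160·log₂ n ≤ 1003 → log₂ n ≤ (1003 − 260)/160 = 4.6437.
So n ≤ 2^4.6437 = 24.998; the largest integer n is 24.

24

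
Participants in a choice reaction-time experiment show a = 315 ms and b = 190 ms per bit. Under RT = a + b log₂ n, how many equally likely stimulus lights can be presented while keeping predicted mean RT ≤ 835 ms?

6

Set 315 + 190·log₂ n ≤ 835 → log₂ n ≤ (835 − 315)/190 = 2.7368.
So n ≤ 2^2.7368 = 6.666; the largest integer n is 6.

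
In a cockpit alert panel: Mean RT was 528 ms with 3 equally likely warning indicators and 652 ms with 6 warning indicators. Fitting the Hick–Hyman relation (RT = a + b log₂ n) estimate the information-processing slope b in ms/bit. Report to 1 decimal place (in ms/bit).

124.0 ms/bit

The slope on a log₂ axis is (652 − 528) / (2.5850 − 1.5850) = 124.000 ms/bit.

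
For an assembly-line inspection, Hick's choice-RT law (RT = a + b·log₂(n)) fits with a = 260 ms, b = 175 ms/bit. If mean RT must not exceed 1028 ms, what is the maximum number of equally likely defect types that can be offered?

20

Information budget: (1028 − 260)/175 = 4.3886 bits, so n ≤ 2^4.3886 = 20.946 → at most 20.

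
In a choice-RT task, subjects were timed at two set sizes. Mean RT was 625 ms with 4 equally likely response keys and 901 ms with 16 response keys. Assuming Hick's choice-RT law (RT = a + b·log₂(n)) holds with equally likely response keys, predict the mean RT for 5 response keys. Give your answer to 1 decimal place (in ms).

669.4 ms

Solve the two-equation system in a and b:
  b = (901 − 625) / (log₂ 16 − log₂ 4) = 276 / (4 − 2) = 138.000 ms/bit
  a = 625 − 138.000 × 2 = 349.000 ms
Then RT(5) = 349.000 + 138.000 × log₂ 5 = 349.000 + 138.000 × 2.3219 ≈ 669.426 ms.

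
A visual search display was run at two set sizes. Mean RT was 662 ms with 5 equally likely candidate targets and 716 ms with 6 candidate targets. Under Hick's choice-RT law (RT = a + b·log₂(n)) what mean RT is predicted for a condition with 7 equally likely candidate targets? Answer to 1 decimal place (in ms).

761.7 ms

With log₂ n on the abscissa the relation is linear; from the two conditions:
  b = (716 − 662) / (log₂ 6 − log₂ 5) = 54 / (2.5850 − 2.3219) = 205.296 ms/bit
  a = 662 − 205.296 × 2.3219 = 185.317 ms
Then RT(7) = 185.317 + 205.296 × log₂ 7 = 185.317 + 205.296 × 2.8074 ≈ 761.656 ms.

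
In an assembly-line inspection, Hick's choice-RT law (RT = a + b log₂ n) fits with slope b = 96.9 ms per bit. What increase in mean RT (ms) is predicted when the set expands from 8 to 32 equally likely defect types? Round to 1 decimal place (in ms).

ΔRT = (a + b log₂ n₂) − (a + b log₂ n₁) = b·(log₂ n₂ − log₂ n₁).
log₂(32) − log₂(8) = log₂(32/8) = log₂(4) = 2.
ΔRT = 96.9 × 2.0000 = 193.800 ms.

193.8 ms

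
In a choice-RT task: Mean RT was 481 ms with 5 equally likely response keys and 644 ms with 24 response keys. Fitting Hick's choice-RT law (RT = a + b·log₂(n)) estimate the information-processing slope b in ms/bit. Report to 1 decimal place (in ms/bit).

Slope: b = (644 − 481) / (log₂ 24 − log₂ 5) = 163/2.2630 = 72.027 ms/bit.

72.0 ms/bit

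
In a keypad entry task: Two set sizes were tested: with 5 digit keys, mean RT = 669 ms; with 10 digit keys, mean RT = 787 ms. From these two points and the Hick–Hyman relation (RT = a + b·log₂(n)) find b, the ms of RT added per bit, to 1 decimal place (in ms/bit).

118.0 ms/bit

Slope: b = (787 − 669) / (log₂ 10 − log₂ 5) = 118/1.0000 = 118.000 ms/bit.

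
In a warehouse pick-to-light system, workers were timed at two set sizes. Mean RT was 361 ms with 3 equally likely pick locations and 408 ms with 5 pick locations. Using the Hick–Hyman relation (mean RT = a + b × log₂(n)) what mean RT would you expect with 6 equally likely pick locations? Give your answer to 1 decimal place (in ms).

Solve the two-equation system in a and b:
  b = (408 − 361) / (log₂ 5 − log₂ 3) = 47 / (2.3219 − 1.5850) = 63.775 ms/bit
  a = 361 − 63.775 × 1.5850 = 259.919 ms
Then RT(6) = 259.919 + 63.775 × log₂ 6 = 259.919 + 63.775 × 2.5850 ≈ 424.775 ms.

424.8 ms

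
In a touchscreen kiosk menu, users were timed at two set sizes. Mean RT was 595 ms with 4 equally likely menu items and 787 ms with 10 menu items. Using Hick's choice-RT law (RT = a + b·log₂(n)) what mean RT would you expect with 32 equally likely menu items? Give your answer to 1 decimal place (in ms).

With log₂ n on the abscissa the relation is linear; from the two conditions:
  b = (787 − 595) / (log₂ 10 − log₂ 4) = 192 / (3.3219 − 2) = 145.242 ms/bit
  a = 595 − 145.242 × 2 = 304.515 ms
Then RT(32) = 304.515 + 145.242 × log₂ 32 = 304.515 + 145.242 × 5 ≈ 1030.727 ms.

1030.7 ms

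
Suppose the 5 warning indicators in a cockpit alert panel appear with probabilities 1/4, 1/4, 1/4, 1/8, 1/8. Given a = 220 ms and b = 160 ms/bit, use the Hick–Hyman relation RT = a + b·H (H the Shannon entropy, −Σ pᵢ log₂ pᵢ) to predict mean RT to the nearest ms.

Each term −pᵢ log₂ pᵢ: 0.25·2 + 0.25·2 + 0.25·2 + 0.125·3 + 0.125·3; summed, H = 2.250 bits.
Mean RT = a + bH = 220 + 160·2.250 = 580.00 ms.

580 ms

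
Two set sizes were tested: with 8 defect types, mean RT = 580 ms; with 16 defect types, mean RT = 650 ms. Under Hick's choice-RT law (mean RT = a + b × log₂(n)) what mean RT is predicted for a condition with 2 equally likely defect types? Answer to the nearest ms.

With log₂ n on the abscissa the relation is linear; from the two conditions:
  b = (650 − 580) / (log₂ 16 − log₂ 8) = 70 / (4 − 3) = 70 ms/bit
  a = 580 − 70 × 3 = 370 ms
Then RT(2) = 370 + 70 × log₂ 2 = 370 + 70 × 1 ≈ 440.000 ms.

440 ms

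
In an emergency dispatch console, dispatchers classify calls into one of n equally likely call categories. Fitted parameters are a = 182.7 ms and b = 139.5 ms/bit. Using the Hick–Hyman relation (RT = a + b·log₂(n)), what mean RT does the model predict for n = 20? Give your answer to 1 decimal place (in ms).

log₂(20) = 4.3219 bits, so RT = 182.7 + 139.5 × 4.3219 ≈ 785.609 ms.

785.6 ms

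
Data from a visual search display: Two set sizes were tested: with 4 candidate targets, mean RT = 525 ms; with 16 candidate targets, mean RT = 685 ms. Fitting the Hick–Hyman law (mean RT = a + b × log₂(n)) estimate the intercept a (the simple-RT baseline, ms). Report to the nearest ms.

Slope: b = (685 − 525) / (log₂ 16 − log₂ 4) = 160/2.0000 = 80 ms/bit.
a = RT₁ − b·log₂ n₁ = 525 − 80 × 2 = 365.000 ms.

365 ms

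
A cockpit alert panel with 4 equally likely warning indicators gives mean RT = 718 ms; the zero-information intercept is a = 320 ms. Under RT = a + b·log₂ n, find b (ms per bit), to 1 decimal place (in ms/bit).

199.0 ms/bit

log₂(4) = 2 bits.
b = (RT − a)/log₂ n = (718 − 320) / 2 = 199.000 ms/bit.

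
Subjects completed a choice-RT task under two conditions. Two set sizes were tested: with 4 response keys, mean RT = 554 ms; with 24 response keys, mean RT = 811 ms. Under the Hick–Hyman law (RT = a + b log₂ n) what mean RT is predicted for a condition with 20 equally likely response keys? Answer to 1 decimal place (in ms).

784.8 ms

Fit slope and intercept:
  b = (811 − 554) / (log₂ 24 − log₂ 4) = 257 / (4.5850 − 2) = 99.421 ms/bit
  a = 554 − 99.421 × 2 = 355.158 ms
Then RT(20) = 355.158 + 99.421 × log₂ 20 = 355.158 + 99.421 × 4.3219 ≈ 784.849 ms.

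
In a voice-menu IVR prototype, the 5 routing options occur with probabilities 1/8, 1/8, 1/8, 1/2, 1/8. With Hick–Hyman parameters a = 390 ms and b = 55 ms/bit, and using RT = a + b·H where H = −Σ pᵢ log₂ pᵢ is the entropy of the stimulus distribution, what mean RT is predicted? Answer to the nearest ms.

H = −Σ pᵢ log₂ pᵢ = 0.125·3 + 0.125·3 + 0.125·3 + 0.5·1 + 0.125·3 = 2.000 bits.
RT = 390 + 55 × 2.000 = 500.00 ms.

500 ms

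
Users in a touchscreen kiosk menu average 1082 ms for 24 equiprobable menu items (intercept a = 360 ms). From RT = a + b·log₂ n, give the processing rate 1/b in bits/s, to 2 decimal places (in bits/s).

6.35 bits/s

b = (1082 − 360)/log₂ 24 = 722/4.5850 = 157.471 ms per bit = 0.15747 s/bit; the reciprocal is 6.350 bits/s.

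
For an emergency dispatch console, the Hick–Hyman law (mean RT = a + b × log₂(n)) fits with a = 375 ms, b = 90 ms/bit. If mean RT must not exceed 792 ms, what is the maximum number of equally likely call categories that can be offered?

Set 375 + 90·log₂ n ≤ 792 → log₂ n ≤ (792 − 375)/90 = 4.6333.
So n ≤ 2^4.6333 = 24.818; the largest integer n is 24.

24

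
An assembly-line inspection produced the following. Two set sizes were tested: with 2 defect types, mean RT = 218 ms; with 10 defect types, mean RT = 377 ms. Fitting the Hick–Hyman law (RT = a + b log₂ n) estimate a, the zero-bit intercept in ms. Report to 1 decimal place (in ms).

The slope on a log₂ axis is (377 − 218) / (3.3219 − 1) = 68.478 ms/bit.
a = RT₁ − b·log₂ n₁ = 218 − 68.478 × 1 = 149.522 ms.

149.5 ms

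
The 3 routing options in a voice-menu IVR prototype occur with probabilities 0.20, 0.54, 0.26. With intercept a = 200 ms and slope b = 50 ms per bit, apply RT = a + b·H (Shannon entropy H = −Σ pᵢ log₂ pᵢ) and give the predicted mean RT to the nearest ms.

Entropy contributions −pᵢ log₂ pᵢ: 0.4644, 0.4800, 0.5053; sum H = 1.4497 bits.
RT = a + bH = 200 + 50·1.4497 = 272.49 ms.

272 ms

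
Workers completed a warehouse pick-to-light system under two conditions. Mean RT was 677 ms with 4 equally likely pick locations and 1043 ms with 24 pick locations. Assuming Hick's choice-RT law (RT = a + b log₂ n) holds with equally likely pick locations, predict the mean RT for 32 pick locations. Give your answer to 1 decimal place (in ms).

RT is linear in log₂ n, so two points fix the line:
  b = (1043 − 677) / (log₂ 24 − log₂ 4) = 366 / (4.5850 − 2) = 141.588 ms/bit
  a = 677 − 141.588 × 2 = 393.824 ms
Then RT(32) = 393.824 + 141.588 × log₂ 32 = 393.824 + 141.588 × 5 ≈ 1101.764 ms.

1101.8 ms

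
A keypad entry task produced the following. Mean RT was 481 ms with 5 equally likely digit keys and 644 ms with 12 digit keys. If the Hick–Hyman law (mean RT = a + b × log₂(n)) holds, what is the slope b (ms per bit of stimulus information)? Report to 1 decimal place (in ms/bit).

129.1 ms/bit

The slope on a log₂ axis is (644 − 481) / (3.5850 − 2.3219) = 129.054 ms/bit.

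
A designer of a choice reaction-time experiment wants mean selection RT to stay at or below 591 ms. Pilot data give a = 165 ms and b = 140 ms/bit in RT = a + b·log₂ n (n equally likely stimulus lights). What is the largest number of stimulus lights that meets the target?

Set 165 + 140·log₂ n ≤ 591 → log₂ n ≤ (591 − 165)/140 = 3.0429.
So n ≤ 2^3.0429 = 8.241; the largest integer n is 8.

8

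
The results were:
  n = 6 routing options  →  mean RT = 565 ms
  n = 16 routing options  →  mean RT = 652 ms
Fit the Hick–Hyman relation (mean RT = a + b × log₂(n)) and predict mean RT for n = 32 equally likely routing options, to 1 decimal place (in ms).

713.5 ms

RT is linear in log₂ n, so two points fix the line:
  b = (652 − 565) / (log₂ 16 − log₂ 6) = 87 / (4 − 2.5850) = 61.482 ms/bit
  a = 565 − 61.482 × 2.5850 = 406.070 ms
Then RT(32) = 406.070 + 61.482 × log₂ 32 = 406.070 + 61.482 × 5 ≈ 713.482 ms.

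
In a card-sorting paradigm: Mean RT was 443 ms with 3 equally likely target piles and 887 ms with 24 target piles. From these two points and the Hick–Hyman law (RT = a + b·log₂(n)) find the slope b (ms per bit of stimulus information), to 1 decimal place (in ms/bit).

The slope on a log₂ axis is (887 − 443) / (4.5850 − 1.5850) = 148.000 ms/bit.

148.0 ms/bit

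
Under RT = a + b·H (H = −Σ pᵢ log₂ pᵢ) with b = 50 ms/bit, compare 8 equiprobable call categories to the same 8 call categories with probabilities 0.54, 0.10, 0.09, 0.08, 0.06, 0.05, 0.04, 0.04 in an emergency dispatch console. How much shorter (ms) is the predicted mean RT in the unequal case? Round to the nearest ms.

The RT saving is b·ΔH. Equiprobable H₀ = log₂(8) = 3.0000 bits; with the given probabilities H = 2.2475 bits.
b·(H₀ − H) = 50 × (3.0000 − 2.2475) = 37.62 ms.

38 ms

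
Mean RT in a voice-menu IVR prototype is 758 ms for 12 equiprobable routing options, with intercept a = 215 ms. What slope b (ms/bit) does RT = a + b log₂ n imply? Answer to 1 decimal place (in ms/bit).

151.5 ms/bit

b = (758 − 215) / log₂(12) = 543 / 3.5850 = 151.466 ms/bit.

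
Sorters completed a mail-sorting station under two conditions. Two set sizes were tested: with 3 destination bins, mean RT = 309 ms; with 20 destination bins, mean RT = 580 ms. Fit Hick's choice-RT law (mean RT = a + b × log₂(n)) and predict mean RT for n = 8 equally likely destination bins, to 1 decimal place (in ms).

RT is linear in log₂ n, so two points fix the line:
  b = (580 − 309) / (log₂ 20 − log₂ 3) = 271 / (4.3219 − 1.5850) = 99.015 ms/bit
  a = 309 − 99.015 × 1.5850 = 152.065 ms
Then RT(8) = 152.065 + 99.015 × log₂ 8 = 152.065 + 99.015 × 3 ≈ 449.110 ms.

449.1 ms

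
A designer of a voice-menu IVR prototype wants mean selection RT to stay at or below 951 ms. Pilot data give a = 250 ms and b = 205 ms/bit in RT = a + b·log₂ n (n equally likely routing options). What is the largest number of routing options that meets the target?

Set 250 + 205·log₂ n ≤ 951 → log₂ n ≤ (951 − 250)/205 = 3.4195.
So n ≤ 2^3.4195 = 10.700; the largest integer n is 10.

10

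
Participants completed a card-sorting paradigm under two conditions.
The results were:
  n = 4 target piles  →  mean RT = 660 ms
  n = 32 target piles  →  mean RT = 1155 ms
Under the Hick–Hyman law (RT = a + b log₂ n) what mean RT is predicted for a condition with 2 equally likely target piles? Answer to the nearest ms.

Fit slope and intercept:
  b = (1155 − 660) / (log₂ 32 − log₂ 4) = 495 / (5 − 2) = 165 ms/bit
  a = 660 − 165 × 2 = 330 ms
Then RT(2) = 330 + 165 × log₂ 2 = 330 + 165 × 1 ≈ 495.000 ms.

495 ms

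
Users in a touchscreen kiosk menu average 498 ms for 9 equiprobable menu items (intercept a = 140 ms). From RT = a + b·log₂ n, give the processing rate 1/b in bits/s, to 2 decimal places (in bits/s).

Choice component = 498 − 140 = 358 ms over log₂(9) = 3.1699 bits.
b = 358 / 3.1699 = 112.936 ms/bit, so 1/b = 8.855 bits/s.

8.85 bits/s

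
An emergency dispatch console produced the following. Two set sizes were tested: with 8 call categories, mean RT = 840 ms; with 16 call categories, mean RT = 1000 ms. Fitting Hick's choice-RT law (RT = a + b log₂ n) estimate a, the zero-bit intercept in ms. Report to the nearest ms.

Slope: b = (1000 − 840) / (log₂ 16 − log₂ 8) = 160/1.0000 = 160 ms/bit.
a = RT₁ − b·log₂ n₁ = 840 − 160 × 3 = 360.000 ms.

360 ms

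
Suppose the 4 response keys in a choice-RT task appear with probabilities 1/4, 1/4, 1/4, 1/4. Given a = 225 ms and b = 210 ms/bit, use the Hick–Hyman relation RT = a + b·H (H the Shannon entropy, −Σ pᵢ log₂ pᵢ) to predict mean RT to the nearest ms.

645 ms

Each term −pᵢ log₂ pᵢ: 0.25·2 + 0.25·2 + 0.25·2 + 0.25·2; summed, H = 2.000 bits.
Mean RT = a + bH = 225 + 210·2.000 = 645.00 ms.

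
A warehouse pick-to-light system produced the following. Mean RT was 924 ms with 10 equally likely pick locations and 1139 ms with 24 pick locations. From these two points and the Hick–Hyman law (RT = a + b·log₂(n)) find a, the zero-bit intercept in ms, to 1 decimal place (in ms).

Slope: b = (1139 − 924) / (log₂ 24 − log₂ 10) = 215/1.2630 = 170.225 ms/bit.
a = RT₁ − b·log₂ n₁ = 924 − 170.225 × 3.3219 = 358.525 ms.

358.5 ms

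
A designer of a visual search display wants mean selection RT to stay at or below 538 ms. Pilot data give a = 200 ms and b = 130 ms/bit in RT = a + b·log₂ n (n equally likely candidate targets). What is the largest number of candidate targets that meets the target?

Information budget: (538 − 200)/130 = 2.6000 bits, so n ≤ 2^2.6000 = 6.063 → at most 6.

6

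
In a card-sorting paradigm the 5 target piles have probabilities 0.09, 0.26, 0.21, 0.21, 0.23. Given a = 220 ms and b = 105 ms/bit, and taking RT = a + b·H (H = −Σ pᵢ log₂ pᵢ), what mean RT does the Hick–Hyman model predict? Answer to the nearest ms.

456 ms

Entropy contributions −pᵢ log₂ pᵢ: 0.3127, 0.5053, 0.4728, 0.4728, 0.4877; sum H = 2.2513 bits.
RT = a + bH = 220 + 105·2.2513 = 456.38 ms.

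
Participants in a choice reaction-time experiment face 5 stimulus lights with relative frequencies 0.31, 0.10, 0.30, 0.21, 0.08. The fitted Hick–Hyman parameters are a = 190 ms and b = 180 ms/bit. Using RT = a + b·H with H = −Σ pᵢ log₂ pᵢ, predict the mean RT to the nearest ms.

Entropy contributions −pᵢ log₂ pᵢ: 0.5238, 0.3322, 0.5211, 0.4728, 0.2915; sum H = 2.1414 bits.
RT = a + bH = 190 + 180·2.1414 = 575.45 ms.

575 ms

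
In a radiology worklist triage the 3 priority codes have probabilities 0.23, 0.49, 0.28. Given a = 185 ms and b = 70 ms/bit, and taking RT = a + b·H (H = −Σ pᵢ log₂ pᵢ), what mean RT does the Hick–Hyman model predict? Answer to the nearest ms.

Entropy contributions −pᵢ log₂ pᵢ: 0.4877, 0.5043, 0.5142; sum H = 1.5062 bits.
RT = a + bH = 185 + 70·1.5062 = 290.43 ms.

290 ms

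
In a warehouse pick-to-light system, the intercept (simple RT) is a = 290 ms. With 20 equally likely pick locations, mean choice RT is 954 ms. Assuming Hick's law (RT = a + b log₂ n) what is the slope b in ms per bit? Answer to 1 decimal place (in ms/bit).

b = (954 − 290) / log₂(20) = 664 / 4.3219 = 153.635 ms/bit.

153.6 ms/bit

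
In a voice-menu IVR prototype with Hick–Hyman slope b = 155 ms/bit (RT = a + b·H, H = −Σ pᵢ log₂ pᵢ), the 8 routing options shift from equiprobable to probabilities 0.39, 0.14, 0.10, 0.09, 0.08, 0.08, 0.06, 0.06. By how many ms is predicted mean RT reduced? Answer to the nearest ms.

Equiprobable entropy H₀ = log₂ 8 = 3.0000 bits.
Skewed entropy H = −Σ pᵢ log₂ pᵢ = 2.6418 bits.
ΔRT = b·(H₀ − H) = 155 × 0.3582 = 55.52 ms.

56 ms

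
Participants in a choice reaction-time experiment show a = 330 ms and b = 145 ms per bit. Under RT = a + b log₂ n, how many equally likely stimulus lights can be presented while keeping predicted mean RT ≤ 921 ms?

16

145·log₂ n ≤ 921 − 330 = 591, giving log₂ n ≤ 4.0759 and n ≤ 16.864. The largest whole number is 16.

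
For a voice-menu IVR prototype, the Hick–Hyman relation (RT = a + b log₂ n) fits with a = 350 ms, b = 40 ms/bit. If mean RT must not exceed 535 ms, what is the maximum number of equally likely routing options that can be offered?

24

40·log₂ n ≤ 535 − 350 = 185, giving log₂ n ≤ 4.6250 and n ≤ 24.675. The largest whole number is 24.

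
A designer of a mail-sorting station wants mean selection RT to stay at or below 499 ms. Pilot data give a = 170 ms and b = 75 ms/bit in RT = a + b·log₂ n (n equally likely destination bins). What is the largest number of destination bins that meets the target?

20

Set 170 + 75·log₂ n ≤ 499 → log₂ n ≤ (499 − 170)/75 = 4.3867.
So n ≤ 2^4.3867 = 20.918; the largest integer n is 20.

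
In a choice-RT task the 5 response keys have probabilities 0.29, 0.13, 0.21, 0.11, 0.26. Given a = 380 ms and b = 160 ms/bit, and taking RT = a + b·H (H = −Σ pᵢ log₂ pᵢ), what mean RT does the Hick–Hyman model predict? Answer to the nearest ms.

737 ms

H = 0.29·log₂(1/0.29) + 0.13·log₂(1/0.13) + 0.21·log₂(1/0.21) + 0.11·log₂(1/0.11) + 0.26·log₂(1/0.26) = 2.2289 bits.
RT = 380 + 160 × 2.2289 = 736.63 ms.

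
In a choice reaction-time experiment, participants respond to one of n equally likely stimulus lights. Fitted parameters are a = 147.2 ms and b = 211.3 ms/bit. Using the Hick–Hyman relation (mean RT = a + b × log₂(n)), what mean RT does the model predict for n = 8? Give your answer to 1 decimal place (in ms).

log₂(8) = 3 bits, so RT = 147.2 + 211.3 × 3 ≈ 781.100 ms.

781.1 ms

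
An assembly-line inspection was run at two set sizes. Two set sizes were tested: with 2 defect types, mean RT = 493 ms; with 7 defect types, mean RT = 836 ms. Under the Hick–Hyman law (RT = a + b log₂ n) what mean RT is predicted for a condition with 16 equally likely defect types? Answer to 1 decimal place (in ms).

1062.3 ms

RT is linear in log₂ n, so two points fix the line:
  b = (836 − 493) / (log₂ 7 − log₂ 2) = 343 / (2.8074 − 1) = 189.780 ms/bit
  a = 493 − 189.780 × 1 = 303.220 ms
Then RT(16) = 303.220 + 189.780 × log₂ 16 = 303.220 + 189.780 × 4 ≈ 1062.340 ms.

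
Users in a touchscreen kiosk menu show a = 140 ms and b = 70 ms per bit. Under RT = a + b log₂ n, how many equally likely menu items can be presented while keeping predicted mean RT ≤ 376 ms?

10

70·log₂ n ≤ 376 − 140 = 236, giving log₂ n ≤ 3.3714 and n ≤ 10.349. The largest whole number is 10.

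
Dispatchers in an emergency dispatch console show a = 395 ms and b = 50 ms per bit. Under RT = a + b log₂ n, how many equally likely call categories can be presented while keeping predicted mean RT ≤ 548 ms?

8

Information budget: (548 − 395)/50 = 3.0600 bits, so n ≤ 2^3.0600 = 8.340 → at most 8.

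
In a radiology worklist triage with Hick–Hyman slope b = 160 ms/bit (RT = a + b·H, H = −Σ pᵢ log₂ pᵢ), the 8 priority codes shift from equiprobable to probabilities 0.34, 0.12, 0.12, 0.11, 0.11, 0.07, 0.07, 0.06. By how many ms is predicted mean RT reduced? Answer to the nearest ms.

Equiprobable entropy H₀ = log₂ 8 = 3.0000 bits.
Skewed entropy H = −Σ pᵢ log₂ pᵢ = 2.7445 bits.
ΔRT = b·(H₀ − H) = 160 × 0.2555 = 40.88 ms.

41 ms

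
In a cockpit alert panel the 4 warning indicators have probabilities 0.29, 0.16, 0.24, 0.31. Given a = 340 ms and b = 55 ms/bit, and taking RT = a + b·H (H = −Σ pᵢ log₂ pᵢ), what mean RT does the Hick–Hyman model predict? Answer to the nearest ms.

Entropy contributions −pᵢ log₂ pᵢ: 0.5179, 0.4230, 0.4941, 0.5238; sum H = 1.9588 bits.
RT = a + bH = 340 + 55·1.9588 = 447.74 ms.

448 ms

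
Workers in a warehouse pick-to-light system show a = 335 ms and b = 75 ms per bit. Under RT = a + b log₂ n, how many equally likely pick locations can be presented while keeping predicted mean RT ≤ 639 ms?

16

Information budget: (639 − 335)/75 = 4.0533 bits, so n ≤ 2^4.0533 = 16.603 → at most 16.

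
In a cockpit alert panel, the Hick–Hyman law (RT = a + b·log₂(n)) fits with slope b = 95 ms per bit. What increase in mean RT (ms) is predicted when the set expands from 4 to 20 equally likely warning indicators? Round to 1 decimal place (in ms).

ΔRT = (a + b log₂ n₂) − (a + b log₂ n₁) = b·(log₂ n₂ − log₂ n₁).
log₂(20) − log₂(4) = 4.3219 − 2 = 2.3219.
ΔRT = 95 × 2.3219 = 220.583 ms.

220.6 ms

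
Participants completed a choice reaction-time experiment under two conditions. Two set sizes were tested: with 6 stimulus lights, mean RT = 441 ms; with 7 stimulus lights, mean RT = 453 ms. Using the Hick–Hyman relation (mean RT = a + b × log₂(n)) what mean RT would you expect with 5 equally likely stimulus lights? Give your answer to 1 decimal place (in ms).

RT is linear in log₂ n, so two points fix the line:
  b = (453 − 441) / (log₂ 7 − log₂ 6) = 12 / (2.8074 − 2.5850) = 53.959 ms/bit
  a = 441 − 53.959 × 2.5850 = 301.519 ms
Then RT(5) = 301.519 + 53.959 × log₂ 5 = 301.519 + 53.959 × 2.3219 ≈ 426.807 ms.

426.8 ms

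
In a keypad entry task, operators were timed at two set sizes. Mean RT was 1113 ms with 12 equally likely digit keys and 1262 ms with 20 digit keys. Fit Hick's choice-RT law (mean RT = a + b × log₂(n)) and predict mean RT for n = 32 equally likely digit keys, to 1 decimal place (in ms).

1399.1 ms

Fit slope and intercept:
  b = (1262 − 1113) / (log₂ 20 − log₂ 12) = 149 / (4.3219 − 3.5850) = 202.180 ms/bit
  a = 1113 − 202.180 × 3.5850 = 388.191 ms
Then RT(32) = 388.191 + 202.180 × log₂ 32 = 388.191 + 202.180 × 5 ≈ 1399.093 ms.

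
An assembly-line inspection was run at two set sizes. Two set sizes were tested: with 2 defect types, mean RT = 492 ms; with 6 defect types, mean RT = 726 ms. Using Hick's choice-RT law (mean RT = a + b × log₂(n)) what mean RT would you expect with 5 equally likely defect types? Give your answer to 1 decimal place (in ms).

RT is linear in log₂ n, so two points fix the line:
  b = (726 − 492) / (log₂ 6 − log₂ 2) = 234 / (2.5850 − 1) = 147.638 ms/bit
  a = 492 − 147.638 × 1 = 344.362 ms
Then RT(5) = 344.362 + 147.638 × log₂ 5 = 344.362 + 147.638 × 2.3219 ≈ 687.166 ms.

687.2 ms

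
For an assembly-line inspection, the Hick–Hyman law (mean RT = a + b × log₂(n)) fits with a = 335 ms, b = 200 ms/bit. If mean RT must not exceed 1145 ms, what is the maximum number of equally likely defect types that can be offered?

16

Set 335 + 200·log₂ n ≤ 1145 → log₂ n ≤ (1145 − 335)/200 = 4.0500.
So n ≤ 2^4.0500 = 16.564; the largest integer n is 16.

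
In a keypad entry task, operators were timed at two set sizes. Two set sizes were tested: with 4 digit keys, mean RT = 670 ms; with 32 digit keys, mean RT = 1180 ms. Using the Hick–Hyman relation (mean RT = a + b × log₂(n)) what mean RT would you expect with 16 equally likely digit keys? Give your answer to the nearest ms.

Fit slope and intercept:
  b = (1180 − 670) / (log₂ 32 − log₂ 4) = 510 / (5 − 2) = 170 ms/bit
  a = 670 − 170 × 2 = 330 ms
Then RT(16) = 330 + 170 × log₂ 16 = 330 + 170 × 4 ≈ 1010.000 ms.

1010 ms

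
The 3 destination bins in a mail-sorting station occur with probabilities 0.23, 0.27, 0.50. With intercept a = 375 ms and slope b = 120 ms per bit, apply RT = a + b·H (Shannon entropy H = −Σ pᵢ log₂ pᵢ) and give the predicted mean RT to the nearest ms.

555 ms

Entropy contributions −pᵢ log₂ pᵢ: 0.4877, 0.5100, 0.5000; sum H = 1.4977 bits.
RT = a + bH = 375 + 120·1.4977 = 554.72 ms.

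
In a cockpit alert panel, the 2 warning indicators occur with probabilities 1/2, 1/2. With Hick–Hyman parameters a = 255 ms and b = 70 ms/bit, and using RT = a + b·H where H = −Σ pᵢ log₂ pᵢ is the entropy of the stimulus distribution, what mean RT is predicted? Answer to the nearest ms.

Each term −pᵢ log₂ pᵢ: 0.5·1 + 0.5·1; summed, H = 1.000 bits.
Mean RT = a + bH = 255 + 70·1.000 = 325.00 ms.

325 ms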